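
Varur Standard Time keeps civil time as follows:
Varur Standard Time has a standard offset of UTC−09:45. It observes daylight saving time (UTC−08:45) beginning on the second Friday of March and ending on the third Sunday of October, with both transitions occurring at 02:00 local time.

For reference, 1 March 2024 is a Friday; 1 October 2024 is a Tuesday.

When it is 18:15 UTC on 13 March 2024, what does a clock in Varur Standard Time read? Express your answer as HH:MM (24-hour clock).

09:30

1 March 2024 is a Friday, so the first Friday is March 1 and the second is March 8.
1 October 2024 is a Tuesday, so the first Sunday is October 6 and the third is October 20.
At the standard offset (UTC−09:45), 18:15 UTC − 9h45m = 08:30 Varur Standard Time standard time.
The standard-time date in Varur Standard Time, 13 March 2024, lies within the daylight-saving period (8 March – 20 October), so Varur Standard Time is on daylight time, UTC−08:45.
18:15 UTC − 8h45m = 09:30 local.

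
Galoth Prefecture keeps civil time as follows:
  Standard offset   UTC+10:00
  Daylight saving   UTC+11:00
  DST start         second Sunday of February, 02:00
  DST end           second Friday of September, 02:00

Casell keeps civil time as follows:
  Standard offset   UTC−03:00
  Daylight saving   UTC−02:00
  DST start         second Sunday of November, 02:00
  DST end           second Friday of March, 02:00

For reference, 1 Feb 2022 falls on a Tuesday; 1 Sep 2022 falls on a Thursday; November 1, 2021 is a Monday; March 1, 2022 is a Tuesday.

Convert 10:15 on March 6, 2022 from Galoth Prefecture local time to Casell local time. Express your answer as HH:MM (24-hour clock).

1 February 2022 is a Tuesday, so the first Sunday is February 6 and the second is February 13.
1 September 2022 is a Thursday, so the first Friday is September 2 and the second is September 9.
March 6, 2022 lies within the daylight-saving period (13 February – 9 September), so Galoth Prefecture is on daylight time, UTC+11:00.
10:15 Galoth Prefecture − 11h = 23:15 UTC (rolling into the previous day, 5 March 2022).
1 November 2021 is a Monday, so the first Sunday is November 7 and the second is November 14.
1 March 2022 is a Tuesday, so the first Friday is March 4 and the second is March 11.
At the standard offset (UTC−03:00), 23:15 UTC − 3h = 20:15 Casell standard time.
The standard-time date in Casell, March 5, 2022, lies within the daylight-saving period (14 November 2021 – 11 March 2022), so Casell is on daylight time, UTC−02:00.
23:15 UTC − 2h = 21:15 Casell.

21:15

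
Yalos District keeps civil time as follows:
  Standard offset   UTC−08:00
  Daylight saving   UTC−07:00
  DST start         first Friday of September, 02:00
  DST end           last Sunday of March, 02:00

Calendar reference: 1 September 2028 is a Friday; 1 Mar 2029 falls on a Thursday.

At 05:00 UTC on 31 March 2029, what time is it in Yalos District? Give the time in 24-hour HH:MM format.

21:00

1 September 2028 is a Friday, so the first Friday is September 1.
1 March 2029 is a Thursday, so Sundays fall on 4, 11, 18, 25; the last is March 25.
At the standard offset (UTC−08:00), 05:00 UTC − 8h = 21:00 Yalos District standard time (rolling into the previous day, 30 March 2029).
Daylight saving runs 1 September 2028 – 25 March 2029; the standard-time date in Yalos District, 30 March 2029, is outside that window, so Yalos District is on standard time at UTC−08:00.
05:00 UTC − 8h = 21:00 local (rolling into the previous day, 30 March 2029).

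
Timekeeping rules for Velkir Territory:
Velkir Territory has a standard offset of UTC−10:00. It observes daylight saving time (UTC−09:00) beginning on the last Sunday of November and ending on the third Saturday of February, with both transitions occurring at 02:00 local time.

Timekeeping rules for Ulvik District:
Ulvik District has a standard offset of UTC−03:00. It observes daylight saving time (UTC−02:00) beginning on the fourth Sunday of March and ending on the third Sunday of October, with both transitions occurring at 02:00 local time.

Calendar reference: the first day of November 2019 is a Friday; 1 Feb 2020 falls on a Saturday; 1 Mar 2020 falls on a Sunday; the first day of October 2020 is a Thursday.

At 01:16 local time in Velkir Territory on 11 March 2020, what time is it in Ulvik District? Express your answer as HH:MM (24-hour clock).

08:16

1 November 2019 is a Friday, so Sundays fall on 3, 10, 17, 24; the last is November 24.
1 February 2020 is a Saturday, so the first Saturday is February 1 and the third is February 15.
11 March 2020 is outside the daylight-saving period (24 November 2019 – 15 February 2020), so Velkir Territory is on standard time, UTC−10:00.
01:16 Velkir Territory + 10h = 11:16 UTC.
1 March 2020 is a Sunday, so the first Sunday is March 1 and the fourth is March 22.
1 October 2020 is a Thursday, so the first Sunday is October 4 and the third is October 18.
At the standard offset (UTC−03:00), 11:16 UTC − 3h = 08:16 Ulvik District standard time.
The standard-time date in Ulvik District, 11 March 2020, does not fall between 22 March and 18 October, so daylight saving is not in effect and Ulvik District is at UTC−03:00.
11:16 UTC − 3h = 08:16 Ulvik District.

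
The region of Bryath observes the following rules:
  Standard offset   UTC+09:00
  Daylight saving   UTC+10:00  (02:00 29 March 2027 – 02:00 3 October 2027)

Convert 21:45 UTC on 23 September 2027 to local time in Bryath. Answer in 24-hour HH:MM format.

07:45

At the standard offset (UTC+09:00), 21:45 UTC + 9h = 06:45 Bryath standard time (rolling into the next day, 24 September 2027).
Daylight saving runs 29 March – 3 October; the standard-time date in Bryath, 24 September 2027, is inside that window, so Bryath is at UTC+10:00.
21:45 UTC + 10h = 07:45 local (rolling into the next day, 24 September 2027).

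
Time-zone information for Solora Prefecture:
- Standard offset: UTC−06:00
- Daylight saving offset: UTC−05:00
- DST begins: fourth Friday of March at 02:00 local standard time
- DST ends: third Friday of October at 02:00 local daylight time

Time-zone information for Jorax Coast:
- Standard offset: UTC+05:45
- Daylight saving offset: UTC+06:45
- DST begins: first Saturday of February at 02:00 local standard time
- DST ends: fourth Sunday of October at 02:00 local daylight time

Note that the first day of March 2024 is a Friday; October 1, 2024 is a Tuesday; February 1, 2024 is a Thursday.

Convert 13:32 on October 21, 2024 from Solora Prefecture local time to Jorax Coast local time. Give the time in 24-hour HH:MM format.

02:17

1 March 2024 is a Friday, so the first Friday is March 1 and the fourth is March 22.
1 October 2024 is a Tuesday, so the first Friday is October 4 and the third is October 18.
Daylight saving runs 22 March – 18 October; October 21, 2024 is outside that window, so Solora Prefecture is on standard time at UTC−06:00.
13:32 Solora Prefecture + 6h = 19:32 UTC.
1 February 2024 is a Thursday, so the first Saturday is February 3.
1 October 2024 is a Tuesday, so the first Sunday is October 6 and the fourth is October 27.
At the standard offset (UTC+05:45), 19:32 UTC + 5h45m = 01:17 Jorax Coast standard time (rolling into the next day, 22 October 2024).
Daylight saving runs 3 February – 27 October; the standard-time date in Jorax Coast, October 22, 2024, is inside that window, so Jorax Coast is at UTC+06:45.
19:32 UTC + 6h45m = 02:17 Jorax Coast (rolling into the next day, 22 October 2024).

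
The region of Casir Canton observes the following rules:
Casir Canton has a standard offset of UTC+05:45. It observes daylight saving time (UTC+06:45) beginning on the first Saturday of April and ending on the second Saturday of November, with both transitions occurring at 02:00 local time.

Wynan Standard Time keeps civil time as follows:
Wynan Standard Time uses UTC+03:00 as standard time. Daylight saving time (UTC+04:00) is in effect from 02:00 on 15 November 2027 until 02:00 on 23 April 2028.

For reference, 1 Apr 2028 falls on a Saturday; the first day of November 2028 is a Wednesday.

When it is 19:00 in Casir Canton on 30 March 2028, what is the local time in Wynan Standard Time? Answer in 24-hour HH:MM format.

17:15

1 April 2028 is a Saturday, so the first Saturday is April 1.
1 November 2028 is a Wednesday, so the first Saturday is November 4 and the second is November 11.
30 March 2028 does not fall between 1 April and 11 November, so daylight saving is not in effect and Casir Canton is at UTC+05:45.
19:00 Casir Canton − 5h45m = 13:15 UTC.
At the standard offset (UTC+03:00), 13:15 UTC + 3h = 16:15 Wynan Standard Time standard time.
The standard-time date in Wynan Standard Time, 30 March 2028, falls between 15 November 2027 and 23 April 2028, so daylight saving is in effect and Wynan Standard Time is at UTC+04:00.
13:15 UTC + 4h = 17:15 Wynan Standard Time.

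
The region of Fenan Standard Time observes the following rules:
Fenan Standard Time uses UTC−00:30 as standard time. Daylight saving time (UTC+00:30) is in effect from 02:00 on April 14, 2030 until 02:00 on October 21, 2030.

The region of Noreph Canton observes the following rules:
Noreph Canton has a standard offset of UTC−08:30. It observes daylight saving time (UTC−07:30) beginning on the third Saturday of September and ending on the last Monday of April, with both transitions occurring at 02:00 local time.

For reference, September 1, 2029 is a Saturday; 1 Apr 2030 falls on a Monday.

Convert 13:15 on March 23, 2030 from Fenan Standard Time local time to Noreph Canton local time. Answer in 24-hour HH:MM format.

March 23, 2030 does not fall between 14 April and 21 October, so daylight saving is not in effect and Fenan Standard Time is at UTC−00:30.
13:15 Fenan Standard Time + 0h30m = 13:45 UTC.
1 September 2029 is a Saturday, so the first Saturday is September 1 and the third is September 15.
1 April 2030 is a Monday, so Mondays fall on 1, 8, 15, 22, 29; the last is April 29.
At the standard offset (UTC−08:30), 13:45 UTC − 8h30m = 05:15 Noreph Canton standard time.
The standard-time date in Noreph Canton, March 23, 2030, falls between 15 September 2029 and 29 April 2030, so daylight saving is in effect and Noreph Canton is at UTC−07:30.
13:45 UTC − 7h30m = 06:15 Noreph Canton.

06:15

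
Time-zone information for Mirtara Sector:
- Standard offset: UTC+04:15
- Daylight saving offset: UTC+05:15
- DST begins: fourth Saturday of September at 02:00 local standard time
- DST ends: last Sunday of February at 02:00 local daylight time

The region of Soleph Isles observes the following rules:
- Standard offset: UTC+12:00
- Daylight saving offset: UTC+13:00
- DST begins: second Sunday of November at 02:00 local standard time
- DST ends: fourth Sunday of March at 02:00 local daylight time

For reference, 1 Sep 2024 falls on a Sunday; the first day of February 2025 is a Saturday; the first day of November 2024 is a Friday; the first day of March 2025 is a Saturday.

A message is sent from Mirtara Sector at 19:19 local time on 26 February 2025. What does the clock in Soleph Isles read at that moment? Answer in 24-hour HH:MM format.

04:04

1 September 2024 is a Sunday, so the first Saturday is September 7 and the fourth is September 28.
1 February 2025 is a Saturday, so Sundays fall on 2, 9, 16, 23; the last is February 23.
26 February 2025 does not fall between 28 September 2024 and 23 February 2025, so daylight saving is not in effect and Mirtara Sector is at UTC+04:15.
19:19 Mirtara Sector − 4h15m = 15:04 UTC.
1 November 2024 is a Friday, so the first Sunday is November 3 and the second is November 10.
1 March 2025 is a Saturday, so the first Sunday is March 2 and the fourth is March 23.
At the standard offset (UTC+12:00), 15:04 UTC + 12h = 03:04 Soleph Isles standard time (rolling into the next day, 27 February 2025).
The standard-time date in Soleph Isles, 27 February 2025, falls between 10 November 2024 and 23 March 2025, so daylight saving is in effect and Soleph Isles is at UTC+13:00.
15:04 UTC + 13h = 04:04 Soleph Isles (rolling into the next day, 27 February 2025).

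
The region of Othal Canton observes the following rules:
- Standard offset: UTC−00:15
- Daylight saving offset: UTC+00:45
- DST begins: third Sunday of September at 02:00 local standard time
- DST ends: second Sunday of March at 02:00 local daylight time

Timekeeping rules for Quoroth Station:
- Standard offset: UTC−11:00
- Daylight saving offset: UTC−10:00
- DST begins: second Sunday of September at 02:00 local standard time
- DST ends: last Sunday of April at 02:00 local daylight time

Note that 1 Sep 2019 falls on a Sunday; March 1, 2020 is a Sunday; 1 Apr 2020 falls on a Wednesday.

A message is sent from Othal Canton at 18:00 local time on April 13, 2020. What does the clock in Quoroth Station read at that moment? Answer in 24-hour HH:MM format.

1 September 2019 is a Sunday, so the first Sunday is September 1 and the third is September 15.
1 March 2020 is a Sunday, so the first Sunday is March 1 and the second is March 8.
April 13, 2020 does not fall between 15 September 2019 and 8 March 2020, so daylight saving is not in effect and Othal Canton is at UTC−00:15.
18:00 Othal Canton + 0h15m = 18:15 UTC.
1 September 2019 is a Sunday, so the first Sunday is September 1 and the second is September 8.
1 April 2020 is a Wednesday, so Sundays fall on 5, 12, 19, 26; the last is April 26.
At the standard offset (UTC−11:00), 18:15 UTC − 11h = 07:15 Quoroth Station standard time.
Daylight saving runs 8 September 2019 – 26 April 2020; the standard-time date in Quoroth Station, April 13, 2020, is inside that window, so Quoroth Station is at UTC−10:00.
18:15 UTC − 10h = 08:15 Quoroth Station.

08:15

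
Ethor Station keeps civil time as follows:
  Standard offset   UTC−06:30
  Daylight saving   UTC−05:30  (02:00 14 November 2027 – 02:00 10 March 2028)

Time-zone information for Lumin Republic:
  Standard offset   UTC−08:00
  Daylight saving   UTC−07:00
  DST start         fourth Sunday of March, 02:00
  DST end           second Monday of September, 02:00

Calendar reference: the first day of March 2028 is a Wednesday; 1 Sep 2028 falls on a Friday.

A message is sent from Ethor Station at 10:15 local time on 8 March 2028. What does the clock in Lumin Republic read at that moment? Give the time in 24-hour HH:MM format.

07:45

Daylight saving runs 14 November 2027 – 10 March 2028; 8 March 2028 is inside that window, so Ethor Station is at UTC−05:30.
10:15 Ethor Station + 5h30m = 15:45 UTC.
1 March 2028 is a Wednesday, so the first Sunday is March 5 and the fourth is March 26.
1 September 2028 is a Friday, so the first Monday is September 4 and the second is September 11.
At the standard offset (UTC−08:00), 15:45 UTC − 8h = 07:45 Lumin Republic standard time.
Daylight saving runs 26 March – 11 September; the standard-time date in Lumin Republic, 8 March 2028, is outside that window, so Lumin Republic is on standard time at UTC−08:00.
15:45 UTC − 8h = 07:45 Lumin Republic.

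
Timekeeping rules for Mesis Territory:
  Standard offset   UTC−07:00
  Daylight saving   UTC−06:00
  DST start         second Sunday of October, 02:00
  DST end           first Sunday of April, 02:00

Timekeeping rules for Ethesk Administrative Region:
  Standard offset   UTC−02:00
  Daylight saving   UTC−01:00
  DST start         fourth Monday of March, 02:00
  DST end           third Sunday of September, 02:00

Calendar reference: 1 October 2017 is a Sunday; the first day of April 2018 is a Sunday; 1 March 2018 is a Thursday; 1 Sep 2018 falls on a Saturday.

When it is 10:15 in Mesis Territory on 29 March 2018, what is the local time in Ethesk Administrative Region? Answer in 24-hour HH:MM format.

1 October 2017 is a Sunday, so the first Sunday is October 1 and the second is October 8.
1 April 2018 is a Sunday, so the first Sunday is April 1.
29 March 2018 lies within the daylight-saving period (8 October 2017 – 1 April 2018), so Mesis Territory is on daylight time, UTC−06:00.
10:15 Mesis Territory + 6h = 16:15 UTC.
1 March 2018 is a Thursday, so the first Monday is March 5 and the fourth is March 26.
1 September 2018 is a Saturday, so the first Sunday is September 2 and the third is September 16.
At the standard offset (UTC−02:00), 16:15 UTC − 2h = 14:15 Ethesk Administrative Region standard time.
Daylight saving runs 26 March – 16 September; the standard-time date in Ethesk Administrative Region, 29 March 2018, is inside that window, so Ethesk Administrative Region is at UTC−01:00.
16:15 UTC − 1h = 15:15 Ethesk Administrative Region.

15:15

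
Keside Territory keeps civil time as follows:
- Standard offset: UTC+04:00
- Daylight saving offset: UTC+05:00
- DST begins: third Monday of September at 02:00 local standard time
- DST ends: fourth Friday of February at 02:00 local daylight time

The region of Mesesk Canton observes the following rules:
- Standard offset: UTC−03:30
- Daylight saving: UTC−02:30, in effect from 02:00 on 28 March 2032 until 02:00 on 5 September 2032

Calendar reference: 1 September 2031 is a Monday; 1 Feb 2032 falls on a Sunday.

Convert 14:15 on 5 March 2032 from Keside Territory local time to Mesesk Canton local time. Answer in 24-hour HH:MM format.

06:45

1 September 2031 is a Monday, so the first Monday is September 1 and the third is September 15.
1 February 2032 is a Sunday, so the first Friday is February 6 and the fourth is February 27.
5 March 2032 does not fall between 15 September 2031 and 27 February 2032, so daylight saving is not in effect and Keside Territory is at UTC+04:00.
14:15 Keside Territory − 4h = 10:15 UTC.
At the standard offset (UTC−03:30), 10:15 UTC − 3h30m = 06:45 Mesesk Canton standard time.
The standard-time date in Mesesk Canton, 5 March 2032, is outside the daylight-saving period (28 March – 5 September), so Mesesk Canton is on standard time, UTC−03:30.
10:15 UTC − 3h30m = 06:45 Mesesk Canton.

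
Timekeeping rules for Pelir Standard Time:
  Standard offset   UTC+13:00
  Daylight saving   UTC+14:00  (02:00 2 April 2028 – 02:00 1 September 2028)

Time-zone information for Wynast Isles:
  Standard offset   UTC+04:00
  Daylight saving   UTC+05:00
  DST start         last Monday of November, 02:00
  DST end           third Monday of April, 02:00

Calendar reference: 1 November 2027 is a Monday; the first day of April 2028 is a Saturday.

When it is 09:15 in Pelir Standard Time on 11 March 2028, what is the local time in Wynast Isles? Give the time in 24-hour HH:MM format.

01:15

Daylight saving runs 2 April – 1 September; 11 March 2028 is outside that window, so Pelir Standard Time is on standard time at UTC+13:00.
09:15 Pelir Standard Time − 13h = 20:15 UTC (rolling into the previous day, 10 March 2028).
1 November 2027 is a Monday, so Mondays fall on 1, 8, 15, 22, 29; the last is November 29.
1 April 2028 is a Saturday, so the first Monday is April 3 and the third is April 17.
At the standard offset (UTC+04:00), 20:15 UTC + 4h = 00:15 Wynast Isles standard time (rolling into the next day, 11 March 2028).
Daylight saving runs 29 November 2027 – 17 April 2028; the standard-time date in Wynast Isles, 11 March 2028, is inside that window, so Wynast Isles is at UTC+05:00.
20:15 UTC + 5h = 01:15 Wynast Isles (rolling into the next day, 11 March 2028).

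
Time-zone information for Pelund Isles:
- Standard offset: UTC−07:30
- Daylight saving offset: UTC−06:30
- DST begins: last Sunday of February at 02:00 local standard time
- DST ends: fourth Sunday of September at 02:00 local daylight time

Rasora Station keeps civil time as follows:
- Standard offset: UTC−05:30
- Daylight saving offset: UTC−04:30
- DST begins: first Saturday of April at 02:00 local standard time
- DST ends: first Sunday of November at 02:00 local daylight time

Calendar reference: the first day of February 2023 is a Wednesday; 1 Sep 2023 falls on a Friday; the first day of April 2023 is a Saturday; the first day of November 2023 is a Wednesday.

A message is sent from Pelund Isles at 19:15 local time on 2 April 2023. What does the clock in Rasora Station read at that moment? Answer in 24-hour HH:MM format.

21:15

1 February 2023 is a Wednesday, so Sundays fall on 5, 12, 19, 26; the last is February 26.
1 September 2023 is a Friday, so the first Sunday is September 3 and the fourth is September 24.
2 April 2023 lies within the daylight-saving period (26 February – 24 September), so Pelund Isles is on daylight time, UTC−06:30.
19:15 Pelund Isles + 6h30m = 01:45 UTC (rolling into the next day, 3 April 2023).
1 April 2023 is a Saturday, so the first Saturday is April 1.
1 November 2023 is a Wednesday, so the first Sunday is November 5.
At the standard offset (UTC−05:30), 01:45 UTC − 5h30m = 20:15 Rasora Station standard time (rolling into the previous day, 2 April 2023).
The standard-time date in Rasora Station, 2 April 2023, falls between 1 April and 5 November, so daylight saving is in effect and Rasora Station is at UTC−04:30.
01:45 UTC − 4h30m = 21:15 Rasora Station (rolling into the previous day, 2 April 2023).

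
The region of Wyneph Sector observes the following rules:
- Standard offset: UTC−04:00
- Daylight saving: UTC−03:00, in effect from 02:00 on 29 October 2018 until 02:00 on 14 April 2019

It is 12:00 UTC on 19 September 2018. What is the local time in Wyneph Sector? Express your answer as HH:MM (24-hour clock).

At the standard offset (UTC−04:00), 12:00 UTC − 4h = 08:00 Wyneph Sector standard time.
The standard-time date in Wyneph Sector, 19 September 2018, does not fall between 29 October 2018 and 14 April 2019, so daylight saving is not in effect and Wyneph Sector is at UTC−04:00.
12:00 UTC − 4h = 08:00 local.

08:00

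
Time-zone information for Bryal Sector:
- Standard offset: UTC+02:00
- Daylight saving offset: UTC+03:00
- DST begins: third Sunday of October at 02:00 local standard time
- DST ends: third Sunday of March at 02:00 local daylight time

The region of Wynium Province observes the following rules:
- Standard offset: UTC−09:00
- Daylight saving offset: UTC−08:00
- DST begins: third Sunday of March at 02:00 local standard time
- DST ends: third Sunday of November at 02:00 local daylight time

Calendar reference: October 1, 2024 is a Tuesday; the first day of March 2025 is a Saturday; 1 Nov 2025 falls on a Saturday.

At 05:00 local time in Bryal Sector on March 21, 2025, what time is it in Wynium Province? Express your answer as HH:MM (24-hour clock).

1 October 2024 is a Tuesday, so the first Sunday is October 6 and the third is October 20.
1 March 2025 is a Saturday, so the first Sunday is March 2 and the third is March 16.
March 21, 2025 does not fall between 20 October 2024 and 16 March 2025, so daylight saving is not in effect and Bryal Sector is at UTC+02:00.
05:00 Bryal Sector − 2h = 03:00 UTC.
1 March 2025 is a Saturday, so the first Sunday is March 2 and the third is March 16.
1 November 2025 is a Saturday, so the first Sunday is November 2 and the third is November 16.
At the standard offset (UTC−09:00), 03:00 UTC − 9h = 18:00 Wynium Province standard time (rolling into the previous day, 20 March 2025).
The standard-time date in Wynium Province, March 20, 2025, falls between 16 March and 16 November, so daylight saving is in effect and Wynium Province is at UTC−08:00.
03:00 UTC − 8h = 19:00 Wynium Province (rolling into the previous day, 20 March 2025).

19:00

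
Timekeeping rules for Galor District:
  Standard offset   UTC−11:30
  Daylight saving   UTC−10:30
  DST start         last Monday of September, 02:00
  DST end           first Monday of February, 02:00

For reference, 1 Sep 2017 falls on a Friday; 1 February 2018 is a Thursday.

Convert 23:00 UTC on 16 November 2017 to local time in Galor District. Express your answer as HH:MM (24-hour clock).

1 September 2017 is a Friday, so Mondays fall on 4, 11, 18, 25; the last is September 25.
1 February 2018 is a Thursday, so the first Monday is February 5.
At the standard offset (UTC−11:30), 23:00 UTC − 11h30m = 11:30 Galor District standard time.
The standard-time date in Galor District, 16 November 2017, falls between 25 September 2017 and 5 February 2018, so daylight saving is in effect and Galor District is at UTC−10:30.
23:00 UTC − 10h30m = 12:30 local.

12:30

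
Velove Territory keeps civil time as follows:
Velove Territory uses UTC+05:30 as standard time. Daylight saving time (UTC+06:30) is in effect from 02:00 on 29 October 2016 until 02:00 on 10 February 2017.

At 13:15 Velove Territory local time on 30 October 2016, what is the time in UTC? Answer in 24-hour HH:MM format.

06:45

30 October 2016 lies within the daylight-saving period (29 October 2016 – 10 February 2017), so Velove Territory is on daylight time, UTC+06:30.
13:15 local − 6h30m = 06:45 UTC.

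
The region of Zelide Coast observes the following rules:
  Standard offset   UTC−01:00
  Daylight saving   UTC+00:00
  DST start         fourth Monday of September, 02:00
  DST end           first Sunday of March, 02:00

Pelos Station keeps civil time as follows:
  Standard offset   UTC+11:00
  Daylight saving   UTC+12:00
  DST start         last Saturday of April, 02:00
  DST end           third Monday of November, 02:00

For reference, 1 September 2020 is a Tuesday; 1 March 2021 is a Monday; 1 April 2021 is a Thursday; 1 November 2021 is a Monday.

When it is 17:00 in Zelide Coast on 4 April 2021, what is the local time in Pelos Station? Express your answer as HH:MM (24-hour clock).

1 September 2020 is a Tuesday, so the first Monday is September 7 and the fourth is September 28.
1 March 2021 is a Monday, so the first Sunday is March 7.
4 April 2021 does not fall between 28 September 2020 and 7 March 2021, so daylight saving is not in effect and Zelide Coast is at UTC−01:00.
17:00 Zelide Coast + 1h = 18:00 UTC.
1 April 2021 is a Thursday, so Saturdays fall on 3, 10, 17, 24; the last is April 24.
1 November 2021 is a Monday, so the first Monday is November 1 and the third is November 15.
At the standard offset (UTC+11:00), 18:00 UTC + 11h = 05:00 Pelos Station standard time (rolling into the next day, 5 April 2021).
The standard-time date in Pelos Station, 5 April 2021, is outside the daylight-saving period (24 April – 15 November), so Pelos Station is on standard time, UTC+11:00.
18:00 UTC + 11h = 05:00 Pelos Station (rolling into the next day, 5 April 2021).

05:00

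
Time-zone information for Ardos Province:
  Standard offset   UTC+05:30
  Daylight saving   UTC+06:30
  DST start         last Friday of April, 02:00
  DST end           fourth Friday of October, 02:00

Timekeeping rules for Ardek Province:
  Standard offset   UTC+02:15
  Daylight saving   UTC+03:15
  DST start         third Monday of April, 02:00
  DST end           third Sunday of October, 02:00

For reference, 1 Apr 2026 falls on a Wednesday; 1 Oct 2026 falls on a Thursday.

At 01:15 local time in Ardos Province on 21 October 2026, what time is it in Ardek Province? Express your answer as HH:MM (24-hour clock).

21:00

1 April 2026 is a Wednesday, so Fridays fall on 3, 10, 17, 24; the last is April 24.
1 October 2026 is a Thursday, so the first Friday is October 2 and the fourth is October 23.
Daylight saving runs 24 April – 23 October; 21 October 2026 is inside that window, so Ardos Province is at UTC+06:30.
01:15 Ardos Province − 6h30m = 18:45 UTC (rolling into the previous day, 20 October 2026).
1 April 2026 is a Wednesday, so the first Monday is April 6 and the third is April 20.
1 October 2026 is a Thursday, so the first Sunday is October 4 and the third is October 18.
At the standard offset (UTC+02:15), 18:45 UTC + 2h15m = 21:00 Ardek Province standard time.
Daylight saving runs 20 April – 18 October; the standard-time date in Ardek Province, 20 October 2026, is outside that window, so Ardek Province is on standard time at UTC+02:15.
18:45 UTC + 2h15m = 21:00 Ardek Province.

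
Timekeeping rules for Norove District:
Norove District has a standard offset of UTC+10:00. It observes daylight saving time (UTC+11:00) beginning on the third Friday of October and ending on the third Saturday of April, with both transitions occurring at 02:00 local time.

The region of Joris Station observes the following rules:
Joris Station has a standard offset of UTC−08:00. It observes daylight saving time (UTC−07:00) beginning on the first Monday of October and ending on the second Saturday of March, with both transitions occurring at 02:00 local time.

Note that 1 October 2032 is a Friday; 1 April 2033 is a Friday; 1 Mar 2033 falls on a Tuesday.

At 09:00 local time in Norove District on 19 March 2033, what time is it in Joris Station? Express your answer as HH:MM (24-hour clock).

1 October 2032 is a Friday, so the first Friday is October 1 and the third is October 15.
1 April 2033 is a Friday, so the first Saturday is April 2 and the third is April 16.
19 March 2033 lies within the daylight-saving period (15 October 2032 – 16 April 2033), so Norove District is on daylight time, UTC+11:00.
09:00 Norove District − 11h = 22:00 UTC (rolling into the previous day, 18 March 2033).
1 October 2032 is a Friday, so the first Monday is October 4.
1 March 2033 is a Tuesday, so the first Saturday is March 5 and the second is March 12.
At the standard offset (UTC−08:00), 22:00 UTC − 8h = 14:00 Joris Station standard time.
The standard-time date in Joris Station, 18 March 2033, does not fall between 4 October 2032 and 12 March 2033, so daylight saving is not in effect and Joris Station is at UTC−08:00.
22:00 UTC − 8h = 14:00 Joris Station.

14:00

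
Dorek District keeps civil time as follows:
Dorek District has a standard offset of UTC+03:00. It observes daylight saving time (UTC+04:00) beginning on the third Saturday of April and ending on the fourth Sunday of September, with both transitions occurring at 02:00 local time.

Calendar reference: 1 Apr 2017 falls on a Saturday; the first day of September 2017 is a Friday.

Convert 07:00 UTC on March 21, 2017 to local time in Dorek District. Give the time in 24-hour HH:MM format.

10:00

1 April 2017 is a Saturday, so the first Saturday is April 1 and the third is April 15.
1 September 2017 is a Friday, so the first Sunday is September 3 and the fourth is September 24.
At the standard offset (UTC+03:00), 07:00 UTC + 3h = 10:00 Dorek District standard time.
Daylight saving runs 15 April – 24 September; the standard-time date in Dorek District, March 21, 2017, is outside that window, so Dorek District is on standard time at UTC+03:00.
07:00 UTC + 3h = 10:00 local.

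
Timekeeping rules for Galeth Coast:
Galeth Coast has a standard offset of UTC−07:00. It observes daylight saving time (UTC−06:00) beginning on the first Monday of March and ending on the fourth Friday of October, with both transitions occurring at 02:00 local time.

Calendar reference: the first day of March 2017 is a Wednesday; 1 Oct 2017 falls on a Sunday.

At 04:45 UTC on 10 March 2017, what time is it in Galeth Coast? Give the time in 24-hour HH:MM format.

1 March 2017 is a Wednesday, so the first Monday is March 6.
1 October 2017 is a Sunday, so the first Friday is October 6 and the fourth is October 27.
At the standard offset (UTC−07:00), 04:45 UTC − 7h = 21:45 Galeth Coast standard time (rolling into the previous day, 9 March 2017).
Daylight saving runs 6 March – 27 October; the standard-time date in Galeth Coast, 9 March 2017, is inside that window, so Galeth Coast is at UTC−06:00.
04:45 UTC − 6h = 22:45 local (rolling into the previous day, 9 March 2017).

22:45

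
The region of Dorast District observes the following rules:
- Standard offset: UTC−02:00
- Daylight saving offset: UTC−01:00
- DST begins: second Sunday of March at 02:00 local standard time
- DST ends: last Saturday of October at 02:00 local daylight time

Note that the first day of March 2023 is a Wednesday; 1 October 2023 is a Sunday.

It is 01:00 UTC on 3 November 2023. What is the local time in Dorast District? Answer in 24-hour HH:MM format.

1 March 2023 is a Wednesday, so the first Sunday is March 5 and the second is March 12.
1 October 2023 is a Sunday, so Saturdays fall on 7, 14, 21, 28; the last is October 28.
At the standard offset (UTC−02:00), 01:00 UTC − 2h = 23:00 Dorast District standard time (rolling into the previous day, 2 November 2023).
The standard-time date in Dorast District, 2 November 2023, is outside the daylight-saving period (12 March – 28 October), so Dorast District is on standard time, UTC−02:00.
01:00 UTC − 2h = 23:00 local (rolling into the previous day, 2 November 2023).

23:00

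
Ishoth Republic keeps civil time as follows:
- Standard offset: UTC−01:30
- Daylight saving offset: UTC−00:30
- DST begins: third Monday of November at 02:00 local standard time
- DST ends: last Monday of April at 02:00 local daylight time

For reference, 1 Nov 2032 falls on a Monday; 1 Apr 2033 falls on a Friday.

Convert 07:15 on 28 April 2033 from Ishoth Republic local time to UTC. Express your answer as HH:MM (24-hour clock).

08:45

1 November 2032 is a Monday, so the first Monday is November 1 and the third is November 15.
1 April 2033 is a Friday, so Mondays fall on 4, 11, 18, 25; the last is April 25.
28 April 2033 is outside the daylight-saving period (15 November 2032 – 25 April 2033), so Ishoth Republic is on standard time, UTC−01:30.
07:15 local + 1h30m = 08:45 UTC.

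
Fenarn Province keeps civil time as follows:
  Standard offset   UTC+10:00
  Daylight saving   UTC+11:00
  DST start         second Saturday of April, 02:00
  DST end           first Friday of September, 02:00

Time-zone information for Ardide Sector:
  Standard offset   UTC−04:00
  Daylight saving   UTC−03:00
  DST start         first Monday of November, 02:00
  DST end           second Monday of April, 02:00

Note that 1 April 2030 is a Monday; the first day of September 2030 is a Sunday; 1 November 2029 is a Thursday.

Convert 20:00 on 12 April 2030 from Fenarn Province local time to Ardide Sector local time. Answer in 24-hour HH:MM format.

06:00

1 April 2030 is a Monday, so the first Saturday is April 6 and the second is April 13.
1 September 2030 is a Sunday, so the first Friday is September 6.
Daylight saving runs 13 April – 6 September; 12 April 2030 is outside that window, so Fenarn Province is on standard time at UTC+10:00.
20:00 Fenarn Province − 10h = 10:00 UTC.
1 November 2029 is a Thursday, so the first Monday is November 5.
1 April 2030 is a Monday, so the first Monday is April 1 and the second is April 8.
At the standard offset (UTC−04:00), 10:00 UTC − 4h = 06:00 Ardide Sector standard time.
Daylight saving runs 5 November 2029 – 8 April 2030; the standard-time date in Ardide Sector, 12 April 2030, is outside that window, so Ardide Sector is on standard time at UTC−04:00.
10:00 UTC − 4h = 06:00 Ardide Sector.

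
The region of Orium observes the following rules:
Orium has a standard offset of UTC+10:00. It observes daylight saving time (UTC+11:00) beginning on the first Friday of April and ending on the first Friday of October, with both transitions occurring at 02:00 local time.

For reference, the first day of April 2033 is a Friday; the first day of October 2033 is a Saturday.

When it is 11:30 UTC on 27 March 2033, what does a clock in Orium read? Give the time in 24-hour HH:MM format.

1 April 2033 is a Friday, so the first Friday is April 1.
1 October 2033 is a Saturday, so the first Friday is October 7.
At the standard offset (UTC+10:00), 11:30 UTC + 10h = 21:30 Orium standard time.
The standard-time date in Orium, 27 March 2033, does not fall between 1 April and 7 October, so daylight saving is not in effect and Orium is at UTC+10:00.
11:30 UTC + 10h = 21:30 local.

21:30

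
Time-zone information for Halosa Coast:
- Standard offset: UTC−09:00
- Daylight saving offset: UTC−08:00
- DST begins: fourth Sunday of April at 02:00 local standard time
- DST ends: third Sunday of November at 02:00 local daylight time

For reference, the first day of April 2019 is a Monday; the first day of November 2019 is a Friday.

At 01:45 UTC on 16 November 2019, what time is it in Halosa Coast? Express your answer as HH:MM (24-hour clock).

17:45

1 April 2019 is a Monday, so the first Sunday is April 7 and the fourth is April 28.
1 November 2019 is a Friday, so the first Sunday is November 3 and the third is November 17.
At the standard offset (UTC−09:00), 01:45 UTC − 9h = 16:45 Halosa Coast standard time (rolling into the previous day, 15 November 2019).
The standard-time date in Halosa Coast, 15 November 2019, falls between 28 April and 17 November, so daylight saving is in effect and Halosa Coast is at UTC−08:00.
01:45 UTC − 8h = 17:45 local (rolling into the previous day, 15 November 2019).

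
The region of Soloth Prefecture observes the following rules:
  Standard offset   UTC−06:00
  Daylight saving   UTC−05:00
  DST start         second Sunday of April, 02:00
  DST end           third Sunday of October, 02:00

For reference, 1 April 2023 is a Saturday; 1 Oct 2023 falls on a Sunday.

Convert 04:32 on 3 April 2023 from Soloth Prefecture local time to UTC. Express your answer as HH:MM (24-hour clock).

10:32

1 April 2023 is a Saturday, so the first Sunday is April 2 and the second is April 9.
1 October 2023 is a Sunday, so the first Sunday is October 1 and the third is October 15.
3 April 2023 is outside the daylight-saving period (9 April – 15 October), so Soloth Prefecture is on standard time, UTC−06:00.
04:32 local + 6h = 10:32 UTC.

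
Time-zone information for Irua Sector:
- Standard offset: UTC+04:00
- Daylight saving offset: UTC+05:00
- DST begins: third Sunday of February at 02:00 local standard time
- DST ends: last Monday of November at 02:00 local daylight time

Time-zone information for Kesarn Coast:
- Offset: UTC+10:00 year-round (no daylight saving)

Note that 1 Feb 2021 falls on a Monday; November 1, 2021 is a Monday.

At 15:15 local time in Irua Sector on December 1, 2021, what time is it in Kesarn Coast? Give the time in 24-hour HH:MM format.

1 February 2021 is a Monday, so the first Sunday is February 7 and the third is February 21.
1 November 2021 is a Monday, so Mondays fall on 1, 8, 15, 22, 29; the last is November 29.
December 1, 2021 does not fall between 21 February and 29 November, so daylight saving is not in effect and Irua Sector is at UTC+04:00.
15:15 Irua Sector − 4h = 11:15 UTC.
Kesarn Coast has no daylight saving, so its offset is UTC+10:00 year-round.
11:15 UTC + 10h = 21:15 Kesarn Coast.

21:15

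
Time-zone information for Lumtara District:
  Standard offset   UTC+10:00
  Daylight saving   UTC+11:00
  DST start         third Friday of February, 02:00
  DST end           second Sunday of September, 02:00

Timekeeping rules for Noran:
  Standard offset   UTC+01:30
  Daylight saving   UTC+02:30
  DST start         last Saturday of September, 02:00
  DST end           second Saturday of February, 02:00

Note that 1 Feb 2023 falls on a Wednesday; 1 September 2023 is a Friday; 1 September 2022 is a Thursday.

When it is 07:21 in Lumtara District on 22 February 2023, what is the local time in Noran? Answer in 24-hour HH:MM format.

21:51

1 February 2023 is a Wednesday, so the first Friday is February 3 and the third is February 17.
1 September 2023 is a Friday, so the first Sunday is September 3 and the second is September 10.
22 February 2023 lies within the daylight-saving period (17 February – 10 September), so Lumtara District is on daylight time, UTC+11:00.
07:21 Lumtara District − 11h = 20:21 UTC (rolling into the previous day, 21 February 2023).
1 September 2022 is a Thursday, so Saturdays fall on 3, 10, 17, 24; the last is September 24.
1 February 2023 is a Wednesday, so the first Saturday is February 4 and the second is February 11.
At the standard offset (UTC+01:30), 20:21 UTC + 1h30m = 21:51 Noran standard time.
Daylight saving runs 24 September 2022 – 11 February 2023; the standard-time date in Noran, 21 February 2023, is outside that window, so Noran is on standard time at UTC+01:30.
20:21 UTC + 1h30m = 21:51 Noran.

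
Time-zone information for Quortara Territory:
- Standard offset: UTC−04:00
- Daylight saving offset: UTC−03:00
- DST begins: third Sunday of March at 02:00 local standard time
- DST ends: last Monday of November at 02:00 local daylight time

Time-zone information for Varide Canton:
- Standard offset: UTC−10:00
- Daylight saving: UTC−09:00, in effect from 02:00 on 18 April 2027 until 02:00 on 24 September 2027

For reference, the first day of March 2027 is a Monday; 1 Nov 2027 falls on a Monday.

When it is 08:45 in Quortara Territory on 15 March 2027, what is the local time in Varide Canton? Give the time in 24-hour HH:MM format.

02:45

1 March 2027 is a Monday, so the first Sunday is March 7 and the third is March 21.
1 November 2027 is a Monday, so Mondays fall on 1, 8, 15, 22, 29; the last is November 29.
15 March 2027 does not fall between 21 March and 29 November, so daylight saving is not in effect and Quortara Territory is at UTC−04:00.
08:45 Quortara Territory + 4h = 12:45 UTC.
At the standard offset (UTC−10:00), 12:45 UTC − 10h = 02:45 Varide Canton standard time.
The standard-time date in Varide Canton, 15 March 2027, is outside the daylight-saving period (18 April – 24 September), so Varide Canton is on standard time, UTC−10:00.
12:45 UTC − 10h = 02:45 Varide Canton.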